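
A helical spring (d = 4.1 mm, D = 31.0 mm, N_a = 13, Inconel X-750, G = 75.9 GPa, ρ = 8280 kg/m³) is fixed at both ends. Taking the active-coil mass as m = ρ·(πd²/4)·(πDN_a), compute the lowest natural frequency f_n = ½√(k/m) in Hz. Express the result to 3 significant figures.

k = Gd⁴/(8D³N_a) = (75.9×10³)(4.1⁴)/(8·31.0³·13) = 6.9224 N/mm = 6922.4 N/m
Wire length L = πDN_a = π·31.0·13 = 1266.1 mm
m = ρ·(πd²/4)·L = 8280 × 13.203×10⁻⁶ m² × 1.2661 m = 0.1384 kg
f_n = ½√(k/m) = 0.5·√(6922.4/0.1384) = 0.5·√(50017) = 111.82 Hz

112 Hz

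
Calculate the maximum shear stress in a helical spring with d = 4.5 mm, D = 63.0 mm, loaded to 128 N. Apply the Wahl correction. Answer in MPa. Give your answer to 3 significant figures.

Spring index C = D/d = 63.0/4.5 = 14.0000
K_W = (4C−1)/(4C−4) + 0.615/C = 55.000/52.000 + 0.0439 = 1.1016
τ₀ = 8FD/(πd³) = 8·128·63.0/(π·4.5³) = 64512/286.28 = 225.35 MPa
τ_max = K·τ₀ = 1.1016 × 225.35 = 248.25 MPa

248 MPa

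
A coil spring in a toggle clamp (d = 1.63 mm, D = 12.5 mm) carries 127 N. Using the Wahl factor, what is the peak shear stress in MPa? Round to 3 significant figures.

Spring index C = D/d = 12.5/1.63 = 7.6687
K_W = (4C−1)/(4C−4) + 0.615/C = 29.675/26.675 + 0.0802 = 1.1927
τ₀ = 8FD/(πd³) = 8·127·12.5/(π·1.63³) = 12700/13.605 = 933.45 MPa
τ_max = K·τ₀ = 1.1927 × 933.45 = 1113.3 MPa

1110 MPa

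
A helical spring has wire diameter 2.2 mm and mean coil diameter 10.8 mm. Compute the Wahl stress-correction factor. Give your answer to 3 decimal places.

C = D/d = 10.8/2.2 = 4.9091
K_W = (4C−1)/(4C−4) + 0.615/C = 18.636/15.636 + 0.1253 = 1.3171

1.317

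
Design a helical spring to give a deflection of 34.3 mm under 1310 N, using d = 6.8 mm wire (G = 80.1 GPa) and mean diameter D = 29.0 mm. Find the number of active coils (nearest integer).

23

Required rate k = F/δ = 1310/34.3 = 38.192 N/mm
N_a = Gd⁴/(8D³k) = (80.1×10³ × 6.8⁴)/(8 × 29.0³ × 38.192)
    = 1.71265e+08 / 7.4518e+06 = 22.98 → 23 coils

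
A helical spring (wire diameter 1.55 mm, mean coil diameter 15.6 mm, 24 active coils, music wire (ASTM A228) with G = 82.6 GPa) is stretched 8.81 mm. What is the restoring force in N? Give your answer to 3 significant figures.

k = Gd⁴/(8D³N_a) = (82.6×10³)(1.55⁴)/(8·15.6³·24) = 0.65408 N/mm
F = k·δ = 0.65408 × 8.81 = 5.7625 N

5.76 N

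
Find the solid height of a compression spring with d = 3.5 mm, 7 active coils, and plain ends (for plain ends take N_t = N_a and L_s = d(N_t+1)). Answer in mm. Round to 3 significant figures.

28.0 mm

plain ends: N_t = N_a = 7
L_s = d·(N_t+1) = 3.5 × 8 = 28 mm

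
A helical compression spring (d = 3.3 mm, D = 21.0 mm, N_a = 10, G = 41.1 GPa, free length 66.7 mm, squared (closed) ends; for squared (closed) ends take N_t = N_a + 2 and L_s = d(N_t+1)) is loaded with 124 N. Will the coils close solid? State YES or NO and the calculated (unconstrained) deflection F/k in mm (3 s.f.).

k = Gd⁴/(8D³N_a) = (41.1×10³)(3.3⁴)/(8·21.0³·10) = 6.5788 N/mm
N_t = 12; L_s = 3.3·13 = 42.9 mm; δ_solid = L₀ − L_s = 66.7 − 42.9 = 23.8 mm
δ = F/k = 124/6.5788 = 18.848 mm
δ < δ_solid → spring does not go solid

NO, δ = 18.8 mm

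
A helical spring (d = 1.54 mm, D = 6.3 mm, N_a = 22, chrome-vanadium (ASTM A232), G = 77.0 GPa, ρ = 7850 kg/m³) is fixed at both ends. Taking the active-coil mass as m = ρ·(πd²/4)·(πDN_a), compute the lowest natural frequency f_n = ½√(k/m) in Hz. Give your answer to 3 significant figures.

622 Hz

k = Gd⁴/(8D³N_a) = (77.0×10³)(1.54⁴)/(8·6.3³·22) = 9.841 N/mm = 9841 N/m
Wire length L = πDN_a = π·6.3·22 = 435.42 mm
m = ρ·(πd²/4)·L = 7850 × 1.8627×10⁻⁶ m² × 0.43542 m = 0.0063667 kg
f_n = ½√(k/m) = 0.5·√(9841/0.0063667) = 0.5·√(1.5457e+06) = 621.63 Hz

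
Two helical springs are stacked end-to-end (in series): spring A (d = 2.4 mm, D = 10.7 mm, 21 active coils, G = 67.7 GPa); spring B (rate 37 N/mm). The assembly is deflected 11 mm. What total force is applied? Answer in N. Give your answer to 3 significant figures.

k_A = Gd⁴/(8D³N_a) = (67.7×10³)(2.4⁴)/(8·10.7³·21) = 10.914 N/mm
Series: 1/k_eq = 1/10.914 + 1/37 = 0.11865; k_eq = 8.4278 N/mm
F = k_eq·δ = 8.4278·11 = 92.706 N

92.7 N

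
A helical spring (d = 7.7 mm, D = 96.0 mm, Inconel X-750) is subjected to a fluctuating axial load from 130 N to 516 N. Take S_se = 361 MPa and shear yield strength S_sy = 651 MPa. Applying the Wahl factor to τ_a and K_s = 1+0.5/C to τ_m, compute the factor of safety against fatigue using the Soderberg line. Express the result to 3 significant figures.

1.68

C = D/d = 96.0/7.7 = 12.4675; K_W = (4C−1)/(4C−4)+0.615/C = 1.1147; K_s = 1+0.5/C = 1.0401
F_a = (F_max−F_min)/2 = 193 N; F_m = (F_max+F_min)/2 = 323 N
τ_a = K_W·8F_aD/(πd³) = 1.1147 × 103.35 = 115.2 MPa
τ_m = K_s·8F_mD/(πd³) = 1.0401 × 172.96 = 179.89 MPa
Soderberg: 1/n_f = τ_a/S_se + τ_m/S_sy = 115.2/361 + 179.89/651 = 0.31912 + 0.27634 = 0.59546
n_f = 1/0.59546 = 1.679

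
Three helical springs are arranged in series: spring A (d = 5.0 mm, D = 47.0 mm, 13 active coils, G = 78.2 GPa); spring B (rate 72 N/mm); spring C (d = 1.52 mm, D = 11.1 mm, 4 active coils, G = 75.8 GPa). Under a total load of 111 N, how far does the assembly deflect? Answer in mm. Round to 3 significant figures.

k_A = Gd⁴/(8D³N_a) = (78.2×10³)(5.0⁴)/(8·47.0³·13) = 4.5265 N/mm
k_C = Gd⁴/(8D³N_a) = (75.8×10³)(1.52⁴)/(8·11.1³·4) = 9.2454 N/mm
Series: 1/k_eq = 1/4.5265 + 1/72 + 1/9.2454 = 0.34297; k_eq = 2.9157 N/mm
δ = F/k_eq = 111/2.9157 = 38.07 mm

38.1 mm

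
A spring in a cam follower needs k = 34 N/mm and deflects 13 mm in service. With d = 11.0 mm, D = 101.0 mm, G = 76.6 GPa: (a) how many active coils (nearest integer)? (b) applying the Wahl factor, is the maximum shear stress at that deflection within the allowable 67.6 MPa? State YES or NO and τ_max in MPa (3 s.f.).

N_a = Gd⁴/(8D³k) = (76.6×10³)(11.0⁴)/(8·101.0³·34) = 4.002 → N_a = 4
Actual rate k = Gd⁴/(8D³·4) = 34.016 N/mm
Working load F = kδ = 34.016·13 = 442.21 N
C = 101.0/11.0 = 9.1818; K_W = (4C−1)/(4C−4)+0.615/C = 1.1586
τ_max = K_W·8FD/(πd³) = 1.1586·85.45 = 99.006 MPa
τ_max > 67.6 MPa → exceeds allowable

(a) 4 coils; (b) NO, τ_max = 99.0 MPa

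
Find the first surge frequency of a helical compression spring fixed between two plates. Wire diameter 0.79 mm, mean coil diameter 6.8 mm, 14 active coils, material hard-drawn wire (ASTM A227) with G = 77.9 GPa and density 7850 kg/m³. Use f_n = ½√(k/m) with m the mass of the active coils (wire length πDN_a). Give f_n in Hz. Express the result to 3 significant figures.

433 Hz

k = Gd⁴/(8D³N_a) = (77.9×10³)(0.79⁴)/(8·6.8³·14) = 0.86159 N/mm = 861.59 N/m
Wire length L = πDN_a = π·6.8·14 = 299.08 mm
m = ρ·(πd²/4)·L = 7850 × 0.49017×10⁻⁶ m² × 0.29908 m = 0.0011508 kg
f_n = ½√(k/m) = 0.5·√(861.59/0.0011508) = 0.5·√(7.4869e+05) = 432.63 Hz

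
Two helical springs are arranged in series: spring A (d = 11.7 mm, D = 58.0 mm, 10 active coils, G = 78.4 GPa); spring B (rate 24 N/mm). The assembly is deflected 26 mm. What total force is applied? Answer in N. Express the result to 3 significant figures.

497 N

k_A = Gd⁴/(8D³N_a) = (78.4×10³)(11.7⁴)/(8·58.0³·10) = 94.121 N/mm
Series: 1/k_eq = 1/94.121 + 1/24 = 0.052291; k_eq = 19.124 N/mm
F = k_eq·δ = 19.124·26 = 497.21 N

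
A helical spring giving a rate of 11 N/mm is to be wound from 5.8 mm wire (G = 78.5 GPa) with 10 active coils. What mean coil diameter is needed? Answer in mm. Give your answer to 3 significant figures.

D = (Gd⁴/(8N_a·k))^(1/3) = (78.5×10³·5.8⁴/(8·10·11))^(1/3)
  = (100948)^(1/3) = 46.5621 mm

46.6 mm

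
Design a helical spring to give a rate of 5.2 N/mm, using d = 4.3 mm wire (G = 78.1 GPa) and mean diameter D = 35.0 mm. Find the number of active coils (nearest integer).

N_a = Gd⁴/(8D³k) = (78.1×10³ × 4.3⁴)/(8 × 35.0³ × 5.2)
    = 2.67008e+07 / 1.7836e+06 = 14.97 → 15 coils

15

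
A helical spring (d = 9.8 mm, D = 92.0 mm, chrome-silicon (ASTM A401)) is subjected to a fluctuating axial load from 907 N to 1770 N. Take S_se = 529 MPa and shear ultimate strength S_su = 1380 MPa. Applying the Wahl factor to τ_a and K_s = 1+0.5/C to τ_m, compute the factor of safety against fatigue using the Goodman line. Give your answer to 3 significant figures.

C = D/d = 92.0/9.8 = 9.3878; K_W = (4C−1)/(4C−4)+0.615/C = 1.1549; K_s = 1+0.5/C = 1.0533
F_a = (F_max−F_min)/2 = 431.5 N; F_m = (F_max+F_min)/2 = 1338.5 N
τ_a = K_W·8F_aD/(πd³) = 1.1549 × 107.41 = 124.05 MPa
τ_m = K_s·8F_mD/(πd³) = 1.0533 × 333.17 = 350.92 MPa
Goodman: 1/n_f = τ_a/S_se + τ_m/S_su = 124.05/529 + 350.92/1380 = 0.23449 + 0.25429 = 0.48878
n_f = 1/0.48878 = 2.046

2.05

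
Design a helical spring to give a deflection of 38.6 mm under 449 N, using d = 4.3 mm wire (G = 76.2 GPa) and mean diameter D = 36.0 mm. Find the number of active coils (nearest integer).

6

Required rate k = F/δ = 449/38.6 = 11.632 N/mm
N_a = Gd⁴/(8D³k) = (76.2×10³ × 4.3⁴)/(8 × 36.0³ × 11.632)
    = 2.60513e+07 / 4.34167e+06 = 6 → 6 coils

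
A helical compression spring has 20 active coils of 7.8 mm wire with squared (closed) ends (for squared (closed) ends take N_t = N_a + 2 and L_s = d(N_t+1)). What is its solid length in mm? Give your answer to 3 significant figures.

179 mm

squared (closed) ends: N_t = N_a + 2 = 20 + 2 = 22
L_s = d·(N_t+1) = 7.8 × 23 = 179.4 mm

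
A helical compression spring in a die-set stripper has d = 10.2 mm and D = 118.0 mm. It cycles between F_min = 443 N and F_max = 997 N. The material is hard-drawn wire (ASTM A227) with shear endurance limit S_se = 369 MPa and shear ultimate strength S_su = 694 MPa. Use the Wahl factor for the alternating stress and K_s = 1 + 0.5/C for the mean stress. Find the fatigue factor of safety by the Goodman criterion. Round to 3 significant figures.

C = D/d = 118.0/10.2 = 11.5686; K_W = (4C−1)/(4C−4)+0.615/C = 1.1241; K_s = 1+0.5/C = 1.0432
F_a = (F_max−F_min)/2 = 277 N; F_m = (F_max+F_min)/2 = 720 N
τ_a = K_W·8F_aD/(πd³) = 1.1241 × 78.433 = 88.169 MPa
τ_m = K_s·8F_mD/(πd³) = 1.0432 × 203.87 = 212.68 MPa
Goodman: 1/n_f = τ_a/S_se + τ_m/S_su = 88.169/369 + 212.68/694 = 0.23894 + 0.30646 = 0.5454
n_f = 1/0.5454 = 1.834

1.83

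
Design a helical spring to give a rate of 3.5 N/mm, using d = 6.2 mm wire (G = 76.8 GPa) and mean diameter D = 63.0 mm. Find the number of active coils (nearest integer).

16

N_a = Gd⁴/(8D³k) = (76.8×10³ × 6.2⁴)/(8 × 63.0³ × 3.5)
    = 1.13482e+08 / 7.00132e+06 = 16.21 → 16 coils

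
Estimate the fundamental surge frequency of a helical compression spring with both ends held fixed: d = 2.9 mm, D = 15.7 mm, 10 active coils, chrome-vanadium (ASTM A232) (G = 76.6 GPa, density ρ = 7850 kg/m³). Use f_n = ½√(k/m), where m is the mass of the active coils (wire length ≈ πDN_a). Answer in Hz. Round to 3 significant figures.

414 Hz

k = Gd⁴/(8D³N_a) = (76.6×10³)(2.9⁴)/(8·15.7³·10) = 17.5 N/mm = 17500 N/m
Wire length L = πDN_a = π·15.7·10 = 493.23 mm
m = ρ·(πd²/4)·L = 7850 × 6.6052×10⁻⁶ m² × 0.49323 m = 0.025574 kg
f_n = ½√(k/m) = 0.5·√(17500/0.025574) = 0.5·√(6.8427e+05) = 413.6 Hz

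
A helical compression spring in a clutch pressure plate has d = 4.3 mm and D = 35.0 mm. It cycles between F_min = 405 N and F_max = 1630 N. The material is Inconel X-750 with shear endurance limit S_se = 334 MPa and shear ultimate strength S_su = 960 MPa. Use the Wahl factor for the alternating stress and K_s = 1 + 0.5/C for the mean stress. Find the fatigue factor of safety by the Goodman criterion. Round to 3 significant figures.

0.271

C = D/d = 35.0/4.3 = 8.1395; K_W = (4C−1)/(4C−4)+0.615/C = 1.1806; K_s = 1+0.5/C = 1.0614
F_a = (F_max−F_min)/2 = 612.5 N; F_m = (F_max+F_min)/2 = 1017.5 N
τ_a = K_W·8F_aD/(πd³) = 1.1806 × 686.61 = 810.61 MPa
τ_m = K_s·8F_mD/(πd³) = 1.0614 × 1140.6 = 1210.7 MPa
Goodman: 1/n_f = τ_a/S_se + τ_m/S_su = 810.61/334 + 1210.7/960 = 2.42699 + 1.26112 = 3.6881
n_f = 1/3.6881 = 0.2711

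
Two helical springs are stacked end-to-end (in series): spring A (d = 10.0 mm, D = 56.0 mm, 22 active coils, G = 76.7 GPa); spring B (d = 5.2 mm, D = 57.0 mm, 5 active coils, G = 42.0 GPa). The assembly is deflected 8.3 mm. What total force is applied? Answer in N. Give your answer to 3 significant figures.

k_A = Gd⁴/(8D³N_a) = (76.7×10³)(10.0⁴)/(8·56.0³·22) = 24.815 N/mm
k_B = Gd⁴/(8D³N_a) = (42.0×10³)(5.2⁴)/(8·57.0³·5) = 4.1455 N/mm
Series: 1/k_eq = 1/24.815 + 1/4.1455 = 0.28152; k_eq = 3.5521 N/mm
F = k_eq·δ = 3.5521·8.3 = 29.483 N

29.5 N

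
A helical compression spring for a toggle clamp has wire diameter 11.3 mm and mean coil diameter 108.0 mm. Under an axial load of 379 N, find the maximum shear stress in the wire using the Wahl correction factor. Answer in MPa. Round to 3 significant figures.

83.2 MPa

Spring index C = D/d = 108.0/11.3 = 9.5575
K_W = (4C−1)/(4C−4) + 0.615/C = 37.230/34.230 + 0.0643 = 1.1520
τ₀ = 8FD/(πd³) = 8·379·108.0/(π·11.3³) = 327456/4533 = 72.238 MPa
τ_max = K·τ₀ = 1.1520 × 72.238 = 83.218 MPa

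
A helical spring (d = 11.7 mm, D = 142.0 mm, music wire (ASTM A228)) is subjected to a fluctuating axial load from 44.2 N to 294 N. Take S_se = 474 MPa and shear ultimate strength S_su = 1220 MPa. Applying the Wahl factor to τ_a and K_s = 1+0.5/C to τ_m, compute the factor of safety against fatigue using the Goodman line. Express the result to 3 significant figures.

10.1

C = D/d = 142.0/11.7 = 12.1368; K_W = (4C−1)/(4C−4)+0.615/C = 1.1180; K_s = 1+0.5/C = 1.0412
F_a = (F_max−F_min)/2 = 124.9 N; F_m = (F_max+F_min)/2 = 169.1 N
τ_a = K_W·8F_aD/(πd³) = 1.1180 × 28.199 = 31.527 MPa
τ_m = K_s·8F_mD/(πd³) = 1.0412 × 38.178 = 39.751 MPa
Goodman: 1/n_f = τ_a/S_se + τ_m/S_su = 31.527/474 + 39.751/1220 = 0.06651 + 0.03258 = 0.099095
n_f = 1/0.099095 = 10.09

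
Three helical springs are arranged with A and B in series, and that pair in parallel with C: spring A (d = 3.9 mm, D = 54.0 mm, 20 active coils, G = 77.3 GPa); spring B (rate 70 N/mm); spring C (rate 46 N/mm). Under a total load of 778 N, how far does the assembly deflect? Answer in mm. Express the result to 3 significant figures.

k_A = Gd⁴/(8D³N_a) = (77.3×10³)(3.9⁴)/(8·54.0³·20) = 0.7098 N/mm
Springs A,B series: k_AB = 1/(1/0.7098+1/70) = 0.70268 N/mm; parallel with C: k_eq = 0.70268+46 = 46.703 N/mm
δ = F/k_eq = 778/46.703 = 16.659 mm

16.7 mm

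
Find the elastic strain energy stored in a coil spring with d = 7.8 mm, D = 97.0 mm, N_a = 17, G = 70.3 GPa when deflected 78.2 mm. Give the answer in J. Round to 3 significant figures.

k = Gd⁴/(8D³N_a) = (70.3×10³)(7.8⁴)/(8·97.0³·17) = 2.0964 N/mm
U = ½kδ² = 0.5 × 2.0964 × 78.2² = 6410.1 N·mm = 6.4101 J

6.41 J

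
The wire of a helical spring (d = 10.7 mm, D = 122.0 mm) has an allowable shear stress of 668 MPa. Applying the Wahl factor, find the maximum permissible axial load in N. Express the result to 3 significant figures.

C = D/d = 122.0/10.7 = 11.4019
K_W = (4C−1)/(4C−4) + 0.615/C = 44.607/41.607 + 0.0539 = 1.1260
τ_max = K·8FD/(πd³) → F_max = τ_allow·πd³/(8DK)
F_max = 668·π·10.7³/(8·122.0·1.1260) = 2.5709e+06/1099 = 2339.2 N

2340 N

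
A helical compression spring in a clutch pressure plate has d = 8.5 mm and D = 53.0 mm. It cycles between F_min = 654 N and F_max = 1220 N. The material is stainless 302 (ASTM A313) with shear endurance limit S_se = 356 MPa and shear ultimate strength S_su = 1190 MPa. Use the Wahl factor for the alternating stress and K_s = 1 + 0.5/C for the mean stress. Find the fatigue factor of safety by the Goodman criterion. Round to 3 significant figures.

2.48

C = D/d = 53.0/8.5 = 6.2353; K_W = (4C−1)/(4C−4)+0.615/C = 1.2419; K_s = 1+0.5/C = 1.0802
F_a = (F_max−F_min)/2 = 283 N; F_m = (F_max+F_min)/2 = 937 N
τ_a = K_W·8F_aD/(πd³) = 1.2419 × 62.194 = 77.238 MPa
τ_m = K_s·8F_mD/(πd³) = 1.0802 × 205.92 = 222.43 MPa
Goodman: 1/n_f = τ_a/S_se + τ_m/S_su = 77.238/356 + 222.43/1190 = 0.21696 + 0.18692 = 0.40388
n_f = 1/0.40388 = 2.476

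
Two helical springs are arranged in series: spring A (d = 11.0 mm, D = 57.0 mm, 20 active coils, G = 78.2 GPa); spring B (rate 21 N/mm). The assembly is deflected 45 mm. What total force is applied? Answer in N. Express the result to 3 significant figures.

612 N

k_A = Gd⁴/(8D³N_a) = (78.2×10³)(11.0⁴)/(8·57.0³·20) = 38.64 N/mm
Series: 1/k_eq = 1/38.64 + 1/21 = 0.073499; k_eq = 13.606 N/mm
F = k_eq·δ = 13.606·45 = 612.25 N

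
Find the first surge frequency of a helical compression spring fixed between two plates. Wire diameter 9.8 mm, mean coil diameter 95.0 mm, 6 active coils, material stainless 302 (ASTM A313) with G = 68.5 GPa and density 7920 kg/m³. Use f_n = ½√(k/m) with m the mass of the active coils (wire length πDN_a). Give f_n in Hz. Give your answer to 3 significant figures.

59.9 Hz

k = Gd⁴/(8D³N_a) = (68.5×10³)(9.8⁴)/(8·95.0³·6) = 15.353 N/mm = 15353 N/m
Wire length L = πDN_a = π·95.0·6 = 1790.7 mm
m = ρ·(πd²/4)·L = 7920 × 75.43×10⁻⁶ m² × 1.7907 m = 1.0698 kg
f_n = ½√(k/m) = 0.5·√(15353/1.0698) = 0.5·√(14351) = 59.898 Hz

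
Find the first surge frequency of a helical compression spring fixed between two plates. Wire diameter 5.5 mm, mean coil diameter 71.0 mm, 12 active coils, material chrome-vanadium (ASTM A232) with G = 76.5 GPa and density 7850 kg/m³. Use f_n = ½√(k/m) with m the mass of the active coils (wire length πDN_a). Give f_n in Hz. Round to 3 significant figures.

31.9 Hz

k = Gd⁴/(8D³N_a) = (76.5×10³)(5.5⁴)/(8·71.0³·12) = 2.0374 N/mm = 2037.4 N/m
Wire length L = πDN_a = π·71.0·12 = 2676.6 mm
m = ρ·(πd²/4)·L = 7850 × 23.758×10⁻⁶ m² × 2.6766 m = 0.4992 kg
f_n = ½√(k/m) = 0.5·√(2037.4/0.4992) = 0.5·√(4081.2) = 31.942 Hz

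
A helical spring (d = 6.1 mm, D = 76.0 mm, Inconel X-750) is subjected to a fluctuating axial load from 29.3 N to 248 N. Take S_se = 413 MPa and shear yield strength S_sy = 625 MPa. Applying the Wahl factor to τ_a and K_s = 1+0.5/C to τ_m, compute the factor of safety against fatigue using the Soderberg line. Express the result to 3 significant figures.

2.23

C = D/d = 76.0/6.1 = 12.4590; K_W = (4C−1)/(4C−4)+0.615/C = 1.1148; K_s = 1+0.5/C = 1.0401
F_a = (F_max−F_min)/2 = 109.35 N; F_m = (F_max+F_min)/2 = 138.65 N
τ_a = K_W·8F_aD/(πd³) = 1.1148 × 93.236 = 103.94 MPa
τ_m = K_s·8F_mD/(πd³) = 1.0401 × 118.22 = 122.96 MPa
Soderberg: 1/n_f = τ_a/S_se + τ_m/S_sy = 103.94/413 + 122.96/625 = 0.25167 + 0.19674 = 0.44841
n_f = 1/0.44841 = 2.23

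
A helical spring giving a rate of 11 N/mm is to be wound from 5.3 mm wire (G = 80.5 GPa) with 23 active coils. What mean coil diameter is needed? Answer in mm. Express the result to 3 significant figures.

D = (Gd⁴/(8N_a·k))^(1/3) = (80.5×10³·5.3⁴/(8·23·11))^(1/3)
  = (31382.6)^(1/3) = 31.5425 mm

31.5 mm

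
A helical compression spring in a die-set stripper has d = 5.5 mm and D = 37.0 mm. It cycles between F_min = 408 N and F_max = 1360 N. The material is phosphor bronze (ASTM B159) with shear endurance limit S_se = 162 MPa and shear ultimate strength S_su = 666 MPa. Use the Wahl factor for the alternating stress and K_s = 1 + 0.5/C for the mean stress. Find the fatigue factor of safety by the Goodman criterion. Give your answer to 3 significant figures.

0.352

C = D/d = 37.0/5.5 = 6.7273; K_W = (4C−1)/(4C−4)+0.615/C = 1.2224; K_s = 1+0.5/C = 1.0743
F_a = (F_max−F_min)/2 = 476 N; F_m = (F_max+F_min)/2 = 884 N
τ_a = K_W·8F_aD/(πd³) = 1.2224 × 269.56 = 329.51 MPa
τ_m = K_s·8F_mD/(πd³) = 1.0743 × 500.62 = 537.83 MPa
Goodman: 1/n_f = τ_a/S_se + τ_m/S_su = 329.51/162 + 537.83/666 = 2.03399 + 0.80755 = 2.8415
n_f = 1/2.8415 = 0.3519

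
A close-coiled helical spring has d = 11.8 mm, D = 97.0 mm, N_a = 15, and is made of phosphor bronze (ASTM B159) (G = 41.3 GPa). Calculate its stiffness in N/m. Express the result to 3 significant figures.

7310 N/m

k = Gd⁴/(8D³N_a) = (41.3×10³ × 11.8⁴) / (8 × 97.0³ × 15)
  = 8.00715e+08 / 1.09521e+08 = 7.3111 N/mm = 7311.1 N/m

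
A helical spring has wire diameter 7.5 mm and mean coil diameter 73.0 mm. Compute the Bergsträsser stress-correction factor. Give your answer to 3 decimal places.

1.139

C = D/d = 73.0/7.5 = 9.7333
K_B = (4C+2)/(4C−3) = 40.933/35.933 = 1.1391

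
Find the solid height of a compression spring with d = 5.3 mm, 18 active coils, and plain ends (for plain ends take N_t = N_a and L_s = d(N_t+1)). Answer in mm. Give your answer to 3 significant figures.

plain ends: N_t = N_a = 18
L_s = d·(N_t+1) = 5.3 × 19 = 100.7 mm

101 mm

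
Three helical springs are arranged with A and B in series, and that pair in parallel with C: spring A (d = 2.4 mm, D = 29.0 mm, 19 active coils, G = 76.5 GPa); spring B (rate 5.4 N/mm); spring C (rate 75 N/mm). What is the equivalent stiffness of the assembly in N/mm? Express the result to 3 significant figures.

k_A = Gd⁴/(8D³N_a) = (76.5×10³)(2.4⁴)/(8·29.0³·19) = 0.68465 N/mm
Springs A,B series: k_AB = 1/(1/0.68465+1/5.4) = 0.60761 N/mm; parallel with C: k_eq = 0.60761+75 = 75.608 N/mm

75.6 N/mm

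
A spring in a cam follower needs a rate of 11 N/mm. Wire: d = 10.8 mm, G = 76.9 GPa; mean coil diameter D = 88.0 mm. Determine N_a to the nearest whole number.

17

N_a = Gd⁴/(8D³k) = (76.9×10³ × 10.8⁴)/(8 × 88.0³ × 11)
    = 1.04622e+09 / 5.99695e+07 = 17.45 → 17 coils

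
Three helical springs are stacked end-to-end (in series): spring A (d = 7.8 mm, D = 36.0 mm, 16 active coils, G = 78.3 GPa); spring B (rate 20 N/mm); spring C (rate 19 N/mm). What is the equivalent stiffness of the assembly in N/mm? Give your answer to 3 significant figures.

k_A = Gd⁴/(8D³N_a) = (78.3×10³)(7.8⁴)/(8·36.0³·16) = 48.531 N/mm
Series: 1/k_eq = 1/48.531 + 1/20 + 1/19 = 0.12324; k_eq = 8.1145 N/mm

8.11 N/mm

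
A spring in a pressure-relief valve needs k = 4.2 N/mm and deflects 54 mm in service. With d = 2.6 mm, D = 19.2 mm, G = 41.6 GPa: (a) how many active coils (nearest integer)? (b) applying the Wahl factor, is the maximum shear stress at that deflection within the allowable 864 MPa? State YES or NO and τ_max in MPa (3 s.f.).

N_a = Gd⁴/(8D³k) = (41.6×10³)(2.6⁴)/(8·19.2³·4.2) = 7.994 → N_a = 8
Actual rate k = Gd⁴/(8D³·8) = 4.1967 N/mm
Working load F = kδ = 4.1967·54 = 226.62 N
C = 19.2/2.6 = 7.3846; K_W = (4C−1)/(4C−4)+0.615/C = 1.2008
τ_max = K_W·8FD/(πd³) = 1.2008·630.4 = 756.96 MPa
τ_max ≤ 864 MPa → acceptable

(a) 8 coils; (b) YES, τ_max = 757 MPa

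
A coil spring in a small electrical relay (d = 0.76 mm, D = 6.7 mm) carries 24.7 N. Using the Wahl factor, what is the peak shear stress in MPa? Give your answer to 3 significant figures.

1120 MPa

Spring index C = D/d = 6.7/0.76 = 8.8158
K_W = (4C−1)/(4C−4) + 0.615/C = 34.263/31.263 + 0.0698 = 1.1657
τ₀ = 8FD/(πd³) = 8·24.7·6.7/(π·0.76³) = 1323.92/1.3791 = 960 MPa
τ_max = K·τ₀ = 1.1657 × 960 = 1119.1 MPa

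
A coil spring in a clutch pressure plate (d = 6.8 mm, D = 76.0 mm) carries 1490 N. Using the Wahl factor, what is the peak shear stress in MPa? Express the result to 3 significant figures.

Spring index C = D/d = 76.0/6.8 = 11.1765
K_W = (4C−1)/(4C−4) + 0.615/C = 43.706/40.706 + 0.0550 = 1.1287
τ₀ = 8FD/(πd³) = 8·1490·76.0/(π·6.8³) = 905920/987.82 = 917.09 MPa
τ_max = K·τ₀ = 1.1287 × 917.09 = 1035.1 MPa

1040 MPa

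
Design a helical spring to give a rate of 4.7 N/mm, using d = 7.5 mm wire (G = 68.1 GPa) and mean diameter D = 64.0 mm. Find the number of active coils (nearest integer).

22

N_a = Gd⁴/(8D³k) = (68.1×10³ × 7.5⁴)/(8 × 64.0³ × 4.7)
    = 2.15473e+08 / 9.85661e+06 = 21.86 → 22 coils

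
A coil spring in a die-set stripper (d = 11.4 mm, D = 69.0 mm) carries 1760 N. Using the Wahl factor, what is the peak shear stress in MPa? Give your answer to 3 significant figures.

261 MPa

Spring index C = D/d = 69.0/11.4 = 6.0526
K_W = (4C−1)/(4C−4) + 0.615/C = 23.211/20.211 + 0.1016 = 1.2500
τ₀ = 8FD/(πd³) = 8·1760·69.0/(π·11.4³) = 971520/4654.4 = 208.73 MPa
τ_max = K·τ₀ = 1.2500 × 208.73 = 260.92 MPa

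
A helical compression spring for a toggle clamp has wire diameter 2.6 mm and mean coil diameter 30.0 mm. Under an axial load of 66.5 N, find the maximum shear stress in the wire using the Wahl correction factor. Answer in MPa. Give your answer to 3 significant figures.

325 MPa

Spring index C = D/d = 30.0/2.6 = 11.5385
K_W = (4C−1)/(4C−4) + 0.615/C = 45.154/42.154 + 0.0533 = 1.1245
τ₀ = 8FD/(πd³) = 8·66.5·30.0/(π·2.6³) = 15960/55.217 = 289.04 MPa
τ_max = K·τ₀ = 1.1245 × 289.04 = 325.02 MPa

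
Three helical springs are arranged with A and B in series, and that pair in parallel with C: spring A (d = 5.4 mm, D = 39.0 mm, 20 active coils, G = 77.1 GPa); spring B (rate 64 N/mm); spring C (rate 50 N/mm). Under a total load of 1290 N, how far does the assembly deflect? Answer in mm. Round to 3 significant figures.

k_A = Gd⁴/(8D³N_a) = (77.1×10³)(5.4⁴)/(8·39.0³·20) = 6.9074 N/mm
Springs A,B series: k_AB = 1/(1/6.9074+1/64) = 6.2345 N/mm; parallel with C: k_eq = 6.2345+50 = 56.235 N/mm
δ = F/k_eq = 1290/56.235 = 22.94 mm

22.9 mm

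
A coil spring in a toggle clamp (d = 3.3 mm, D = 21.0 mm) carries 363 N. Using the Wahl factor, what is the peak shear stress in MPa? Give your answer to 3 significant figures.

Spring index C = D/d = 21.0/3.3 = 6.3636
K_W = (4C−1)/(4C−4) + 0.615/C = 24.455/21.455 + 0.0966 = 1.2365
τ₀ = 8FD/(πd³) = 8·363·21.0/(π·3.3³) = 60984/112.9 = 540.16 MPa
τ_max = K·τ₀ = 1.2365 × 540.16 = 667.9 MPa

668 MPa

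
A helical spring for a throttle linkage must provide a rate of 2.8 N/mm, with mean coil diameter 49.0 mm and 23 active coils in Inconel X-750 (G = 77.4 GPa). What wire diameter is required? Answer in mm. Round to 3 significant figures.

5.29 mm

d = (8D³N_a·k / G)^(1/4) = (8·49.0³·23·2.8 / (77.4×10³))^0.25
  = (783.11)^0.25 = 5.2900 mm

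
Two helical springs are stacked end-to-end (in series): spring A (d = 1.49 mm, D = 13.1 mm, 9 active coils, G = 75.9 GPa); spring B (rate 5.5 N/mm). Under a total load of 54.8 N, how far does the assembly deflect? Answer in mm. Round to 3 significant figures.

k_A = Gd⁴/(8D³N_a) = (75.9×10³)(1.49⁴)/(8·13.1³·9) = 2.3112 N/mm
Series: 1/k_eq = 1/2.3112 + 1/5.5 = 0.61449; k_eq = 1.6274 N/mm
δ = F/k_eq = 54.8/1.6274 = 33.674 mm

33.7 mm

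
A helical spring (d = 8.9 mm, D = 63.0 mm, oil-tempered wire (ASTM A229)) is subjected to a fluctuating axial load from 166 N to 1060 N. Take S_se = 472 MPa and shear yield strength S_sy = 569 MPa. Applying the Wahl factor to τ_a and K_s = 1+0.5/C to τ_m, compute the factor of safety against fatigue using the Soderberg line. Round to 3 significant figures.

C = D/d = 63.0/8.9 = 7.0787; K_W = (4C−1)/(4C−4)+0.615/C = 1.2103; K_s = 1+0.5/C = 1.0706
F_a = (F_max−F_min)/2 = 447 N; F_m = (F_max+F_min)/2 = 613 N
τ_a = K_W·8F_aD/(πd³) = 1.2103 × 101.72 = 123.11 MPa
τ_m = K_s·8F_mD/(πd³) = 1.0706 × 139.5 = 149.35 MPa
Soderberg: 1/n_f = τ_a/S_se + τ_m/S_sy = 123.11/472 + 149.35/569 = 0.26083 + 0.26248 = 0.52331
n_f = 1/0.52331 = 1.911

1.91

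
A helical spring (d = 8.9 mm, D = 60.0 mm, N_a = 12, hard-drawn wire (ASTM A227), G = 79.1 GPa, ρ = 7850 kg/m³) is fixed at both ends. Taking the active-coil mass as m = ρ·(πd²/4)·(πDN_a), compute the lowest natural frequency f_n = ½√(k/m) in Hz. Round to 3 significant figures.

k = Gd⁴/(8D³N_a) = (79.1×10³)(8.9⁴)/(8·60.0³·12) = 23.934 N/mm = 23934 N/m
Wire length L = πDN_a = π·60.0·12 = 2261.9 mm
m = ρ·(πd²/4)·L = 7850 × 62.211×10⁻⁶ m² × 2.2619 m = 1.1046 kg
f_n = ½√(k/m) = 0.5·√(23934/1.1046) = 0.5·√(21667) = 73.598 Hz

73.6 Hz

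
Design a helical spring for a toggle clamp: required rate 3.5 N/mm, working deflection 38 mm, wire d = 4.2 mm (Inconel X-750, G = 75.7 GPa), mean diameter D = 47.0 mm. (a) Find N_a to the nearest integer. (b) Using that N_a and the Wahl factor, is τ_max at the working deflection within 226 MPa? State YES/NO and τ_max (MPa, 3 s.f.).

(a) 8 coils; (b) NO, τ_max = 246 MPa

N_a = Gd⁴/(8D³k) = (75.7×10³)(4.2⁴)/(8·47.0³·3.5) = 8.103 → N_a = 8
Actual rate k = Gd⁴/(8D³·8) = 3.545 N/mm
Working load F = kδ = 3.545·38 = 134.71 N
C = 47.0/4.2 = 11.1905; K_W = (4C−1)/(4C−4)+0.615/C = 1.1286
τ_max = K_W·8FD/(πd³) = 1.1286·217.62 = 245.59 MPa
τ_max > 226 MPa → exceeds allowable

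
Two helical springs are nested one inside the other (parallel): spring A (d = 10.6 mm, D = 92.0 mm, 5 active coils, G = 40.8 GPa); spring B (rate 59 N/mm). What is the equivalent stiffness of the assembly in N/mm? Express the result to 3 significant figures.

75.5 N/mm

k_A = Gd⁴/(8D³N_a) = (40.8×10³)(10.6⁴)/(8·92.0³·5) = 16.537 N/mm
Parallel: k_eq = 16.537 + 59 = 75.537 N/mm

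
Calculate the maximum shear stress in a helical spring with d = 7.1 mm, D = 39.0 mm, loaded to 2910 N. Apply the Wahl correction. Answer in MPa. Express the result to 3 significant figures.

Spring index C = D/d = 39.0/7.1 = 5.4930
K_W = (4C−1)/(4C−4) + 0.615/C = 20.972/17.972 + 0.1120 = 1.2789
τ₀ = 8FD/(πd³) = 8·2910·39.0/(π·7.1³) = 907920/1124.4 = 807.46 MPa
τ_max = K·τ₀ = 1.2789 × 807.46 = 1032.7 MPa

1030 MPa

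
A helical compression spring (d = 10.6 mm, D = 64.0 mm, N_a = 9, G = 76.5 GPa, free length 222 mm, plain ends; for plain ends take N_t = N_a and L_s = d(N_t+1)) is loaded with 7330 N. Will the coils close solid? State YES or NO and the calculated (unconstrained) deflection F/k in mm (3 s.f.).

YES, δ = 143 mm

k = Gd⁴/(8D³N_a) = (76.5×10³)(10.6⁴)/(8·64.0³·9) = 51.17 N/mm
N_t = 9; L_s = 10.6·10 = 106 mm; δ_solid = L₀ − L_s = 222 − 106 = 116 mm
δ = F/k = 7330/51.17 = 143.25 mm
δ ≥ δ_solid → spring goes solid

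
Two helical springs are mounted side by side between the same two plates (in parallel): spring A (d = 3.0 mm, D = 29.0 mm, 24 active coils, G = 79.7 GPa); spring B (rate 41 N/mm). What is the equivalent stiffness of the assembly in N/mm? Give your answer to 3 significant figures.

42.4 N/mm

k_A = Gd⁴/(8D³N_a) = (79.7×10³)(3.0⁴)/(8·29.0³·24) = 1.3786 N/mm
Parallel: k_eq = 1.3786 + 41 = 42.379 N/mm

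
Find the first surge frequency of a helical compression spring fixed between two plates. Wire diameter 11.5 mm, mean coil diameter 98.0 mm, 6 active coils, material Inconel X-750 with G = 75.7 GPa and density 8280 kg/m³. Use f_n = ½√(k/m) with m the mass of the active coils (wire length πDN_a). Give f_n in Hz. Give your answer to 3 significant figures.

k = Gd⁴/(8D³N_a) = (75.7×10³)(11.5⁴)/(8·98.0³·6) = 29.307 N/mm = 29307 N/m
Wire length L = πDN_a = π·98.0·6 = 1847.3 mm
m = ρ·(πd²/4)·L = 8280 × 103.87×10⁻⁶ m² × 1.8473 m = 1.5887 kg
f_n = ½√(k/m) = 0.5·√(29307/1.5887) = 0.5·√(18447) = 67.91 Hz

67.9 Hz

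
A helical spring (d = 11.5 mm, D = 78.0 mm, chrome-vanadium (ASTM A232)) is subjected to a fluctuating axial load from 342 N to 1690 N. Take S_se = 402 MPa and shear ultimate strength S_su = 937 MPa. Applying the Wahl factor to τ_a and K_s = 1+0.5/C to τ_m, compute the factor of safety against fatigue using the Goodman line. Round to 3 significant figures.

C = D/d = 78.0/11.5 = 6.7826; K_W = (4C−1)/(4C−4)+0.615/C = 1.2204; K_s = 1+0.5/C = 1.0737
F_a = (F_max−F_min)/2 = 674 N; F_m = (F_max+F_min)/2 = 1016 N
τ_a = K_W·8F_aD/(πd³) = 1.2204 × 88.024 = 107.42 MPa
τ_m = K_s·8F_mD/(πd³) = 1.0737 × 132.69 = 142.47 MPa
Goodman: 1/n_f = τ_a/S_se + τ_m/S_su = 107.42/402 + 142.47/937 = 0.26722 + 0.15205 = 0.41927
n_f = 1/0.41927 = 2.385

2.39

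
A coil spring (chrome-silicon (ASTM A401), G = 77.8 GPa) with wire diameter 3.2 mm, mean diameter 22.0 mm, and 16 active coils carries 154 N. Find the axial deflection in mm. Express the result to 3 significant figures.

k = Gd⁴/(8D³N_a) = (77.8×10³)(3.2⁴)/(8·22.0³·16) = 5.9855 N/mm
δ = F/k = 154 / 5.9855 = 25.729 mm

25.7 mm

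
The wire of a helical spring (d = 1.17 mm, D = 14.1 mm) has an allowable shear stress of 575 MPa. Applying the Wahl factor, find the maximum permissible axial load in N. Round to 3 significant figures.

C = D/d = 14.1/1.17 = 12.0513
K_W = (4C−1)/(4C−4) + 0.615/C = 47.205/44.205 + 0.0510 = 1.1189
τ_max = K·8FD/(πd³) → F_max = τ_allow·πd³/(8DK)
F_max = 575·π·1.17³/(8·14.1·1.1189) = 2893.2/126.21 = 22.923 N

22.9 N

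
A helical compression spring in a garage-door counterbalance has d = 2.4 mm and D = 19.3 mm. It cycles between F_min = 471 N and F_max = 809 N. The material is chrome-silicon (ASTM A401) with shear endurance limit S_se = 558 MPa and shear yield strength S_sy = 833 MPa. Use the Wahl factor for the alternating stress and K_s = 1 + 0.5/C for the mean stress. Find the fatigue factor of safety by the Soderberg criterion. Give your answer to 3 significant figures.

C = D/d = 19.3/2.4 = 8.0417; K_W = (4C−1)/(4C−4)+0.615/C = 1.1830; K_s = 1+0.5/C = 1.0622
F_a = (F_max−F_min)/2 = 169 N; F_m = (F_max+F_min)/2 = 640 N
τ_a = K_W·8F_aD/(πd³) = 1.1830 × 600.83 = 710.77 MPa
τ_m = K_s·8F_mD/(πd³) = 1.0622 × 2275.3 = 2416.8 MPa
Soderberg: 1/n_f = τ_a/S_se + τ_m/S_sy = 710.77/558 + 2416.8/833 = 1.27378 + 2.90132 = 4.1751
n_f = 1/4.1751 = 0.2395

0.240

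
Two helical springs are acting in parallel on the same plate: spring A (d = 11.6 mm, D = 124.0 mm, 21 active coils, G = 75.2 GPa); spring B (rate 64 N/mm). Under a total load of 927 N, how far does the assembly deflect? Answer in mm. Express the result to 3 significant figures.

k_A = Gd⁴/(8D³N_a) = (75.2×10³)(11.6⁴)/(8·124.0³·21) = 4.2508 N/mm
Parallel: k_eq = 4.2508 + 64 = 68.251 N/mm
δ = F/k_eq = 927/68.251 = 13.582 mm

13.6 mm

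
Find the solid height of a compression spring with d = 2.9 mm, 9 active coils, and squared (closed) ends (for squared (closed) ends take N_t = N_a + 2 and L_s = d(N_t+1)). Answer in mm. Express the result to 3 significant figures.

squared (closed) ends: N_t = N_a + 2 = 9 + 2 = 11
L_s = d·(N_t+1) = 2.9 × 12 = 34.8 mm

34.8 mm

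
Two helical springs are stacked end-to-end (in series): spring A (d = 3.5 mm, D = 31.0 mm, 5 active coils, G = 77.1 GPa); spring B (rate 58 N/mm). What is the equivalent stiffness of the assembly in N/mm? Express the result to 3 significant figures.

k_A = Gd⁴/(8D³N_a) = (77.1×10³)(3.5⁴)/(8·31.0³·5) = 9.7092 N/mm
Series: 1/k_eq = 1/9.7092 + 1/58 = 0.12024; k_eq = 8.3169 N/mm

8.32 N/mm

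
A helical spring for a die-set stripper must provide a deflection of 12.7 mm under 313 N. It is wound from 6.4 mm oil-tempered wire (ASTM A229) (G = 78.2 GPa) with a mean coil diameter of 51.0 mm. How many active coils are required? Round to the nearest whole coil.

Required rate k = F/δ = 313/12.7 = 24.646 N/mm
N_a = Gd⁴/(8D³k) = (78.2×10³ × 6.4⁴)/(8 × 51.0³ × 24.646)
    = 1.31198e+08 / 2.61542e+07 = 5.016 → 5 coils

5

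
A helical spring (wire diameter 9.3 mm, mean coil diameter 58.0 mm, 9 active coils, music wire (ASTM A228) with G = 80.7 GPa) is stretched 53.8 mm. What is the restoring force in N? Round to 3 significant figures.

2310 N

k = Gd⁴/(8D³N_a) = (80.7×10³)(9.3⁴)/(8·58.0³·9) = 42.972 N/mm
F = k·δ = 42.972 × 53.8 = 2311.9 N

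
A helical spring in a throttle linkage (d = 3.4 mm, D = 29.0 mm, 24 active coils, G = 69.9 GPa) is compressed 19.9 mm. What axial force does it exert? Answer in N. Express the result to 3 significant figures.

k = Gd⁴/(8D³N_a) = (69.9×10³)(3.4⁴)/(8·29.0³·24) = 1.9948 N/mm
F = k·δ = 1.9948 × 19.9 = 39.696 N

39.7 N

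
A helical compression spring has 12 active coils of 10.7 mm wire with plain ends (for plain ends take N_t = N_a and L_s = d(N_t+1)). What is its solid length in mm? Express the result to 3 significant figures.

plain ends: N_t = N_a = 12
L_s = d·(N_t+1) = 10.7 × 13 = 139.1 mm

139 mm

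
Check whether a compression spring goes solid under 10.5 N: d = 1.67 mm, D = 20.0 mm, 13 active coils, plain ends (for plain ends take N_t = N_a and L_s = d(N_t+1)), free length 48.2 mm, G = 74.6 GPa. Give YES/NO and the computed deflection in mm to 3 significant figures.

NO, δ = 15.1 mm

k = Gd⁴/(8D³N_a) = (74.6×10³)(1.67⁴)/(8·20.0³·13) = 0.6974 N/mm
N_t = 13; L_s = 1.67·14 = 23.38 mm; δ_solid = L₀ − L_s = 48.2 − 23.38 = 24.82 mm
δ = F/k = 10.5/0.6974 = 15.056 mm
δ < δ_solid → spring does not go solid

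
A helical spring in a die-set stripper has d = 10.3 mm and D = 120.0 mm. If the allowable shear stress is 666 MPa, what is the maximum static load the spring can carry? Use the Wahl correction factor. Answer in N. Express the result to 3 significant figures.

C = D/d = 120.0/10.3 = 11.6505
K_W = (4C−1)/(4C−4) + 0.615/C = 45.602/42.602 + 0.0528 = 1.1232
τ_max = K·8FD/(πd³) → F_max = τ_allow·πd³/(8DK)
F_max = 666·π·10.3³/(8·120.0·1.1232) = 2.2863e+06/1078.3 = 2120.3 N

2120 N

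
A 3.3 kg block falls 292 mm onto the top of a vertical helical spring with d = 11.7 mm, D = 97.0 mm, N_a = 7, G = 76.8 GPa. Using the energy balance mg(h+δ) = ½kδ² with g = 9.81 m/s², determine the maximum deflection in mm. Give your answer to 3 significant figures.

27.1 mm

k = Gd⁴/(8D³N_a) = (76.8×10³)(11.7⁴)/(8·97.0³·7) = 28.158 N/mm
W = mg = 3.3 × 9.81 = 32.373 N
½kδ² − Wδ − Wh = 0 → δ = (W + √(W² + 2kWh))/k
δ = (32.373 + √(1048 + 532350))/28.158 = (32.373 + 730.34)/28.158 = 27.087 mm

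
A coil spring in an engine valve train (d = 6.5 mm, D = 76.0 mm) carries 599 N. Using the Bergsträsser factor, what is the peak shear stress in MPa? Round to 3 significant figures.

Spring index C = D/d = 76.0/6.5 = 11.6923
K_B = (4C+2)/(4C−3) = 48.769/43.769 = 1.1142
τ₀ = 8FD/(πd³) = 8·599·76.0/(π·6.5³) = 364192/862.76 = 422.12 MPa
τ_max = K·τ₀ = 1.1142 × 422.12 = 470.35 MPa

470 MPa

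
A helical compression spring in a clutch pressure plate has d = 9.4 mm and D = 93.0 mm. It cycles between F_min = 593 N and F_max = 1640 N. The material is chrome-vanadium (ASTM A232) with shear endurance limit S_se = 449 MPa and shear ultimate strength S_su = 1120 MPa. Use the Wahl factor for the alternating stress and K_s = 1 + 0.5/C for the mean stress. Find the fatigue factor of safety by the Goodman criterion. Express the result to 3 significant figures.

1.47

C = D/d = 93.0/9.4 = 9.8936; K_W = (4C−1)/(4C−4)+0.615/C = 1.1465; K_s = 1+0.5/C = 1.0505
F_a = (F_max−F_min)/2 = 523.5 N; F_m = (F_max+F_min)/2 = 1116.5 N
τ_a = K_W·8F_aD/(πd³) = 1.1465 × 149.26 = 171.13 MPa
τ_m = K_s·8F_mD/(πd³) = 1.0505 × 318.35 = 334.43 MPa
Goodman: 1/n_f = τ_a/S_se + τ_m/S_su = 171.13/449 + 334.43/1120 = 0.38114 + 0.29860 = 0.67974
n_f = 1/0.67974 = 1.471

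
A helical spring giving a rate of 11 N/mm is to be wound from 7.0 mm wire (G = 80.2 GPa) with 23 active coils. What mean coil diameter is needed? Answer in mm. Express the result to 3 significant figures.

45.7 mm

D = (Gd⁴/(8N_a·k))^(1/3) = (80.2×10³·7.0⁴/(8·23·11))^(1/3)
  = (95138.4)^(1/3) = 45.6512 mm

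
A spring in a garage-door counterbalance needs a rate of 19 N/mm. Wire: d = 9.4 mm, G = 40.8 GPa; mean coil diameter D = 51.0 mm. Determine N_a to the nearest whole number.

16

N_a = Gd⁴/(8D³k) = (40.8×10³ × 9.4⁴)/(8 × 51.0³ × 19)
    = 3.18546e+08 / 2.0163e+07 = 15.8 → 16 coils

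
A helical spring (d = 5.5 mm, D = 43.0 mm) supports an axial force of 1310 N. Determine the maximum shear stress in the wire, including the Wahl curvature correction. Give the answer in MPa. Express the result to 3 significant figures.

1020 MPa

Spring index C = D/d = 43.0/5.5 = 7.8182
K_W = (4C−1)/(4C−4) + 0.615/C = 30.273/27.273 + 0.0787 = 1.1887
τ₀ = 8FD/(πd³) = 8·1310·43.0/(π·5.5³) = 450640/522.68 = 862.17 MPa
τ_max = K·τ₀ = 1.1887 × 862.17 = 1024.8 MPa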